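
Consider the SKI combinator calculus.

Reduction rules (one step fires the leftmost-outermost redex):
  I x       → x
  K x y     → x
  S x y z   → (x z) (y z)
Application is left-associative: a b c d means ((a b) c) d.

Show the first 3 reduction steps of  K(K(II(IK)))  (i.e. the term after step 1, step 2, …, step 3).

Answer: after 3 steps: K(KK)

Derivation:
  start: K(K(II(IK)))
  [1] K(K(I(IK)))
  [2] K(K(IK))
  [3] K(KK)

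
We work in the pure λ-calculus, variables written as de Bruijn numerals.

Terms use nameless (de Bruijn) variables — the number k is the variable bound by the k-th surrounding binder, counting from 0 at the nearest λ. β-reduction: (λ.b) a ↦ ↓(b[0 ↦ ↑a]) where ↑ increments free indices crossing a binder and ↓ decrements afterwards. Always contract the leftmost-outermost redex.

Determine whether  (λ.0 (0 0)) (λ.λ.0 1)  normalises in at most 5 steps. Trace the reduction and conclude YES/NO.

Answer: YES — reaches normal form λ.0 (λ.0 (λ.λ.0 1)) in 3 ≤ 5 steps

Derivation:
  start: (λ.0 (0 0)) (λ.λ.0 1)
  [1] (λ.λ.0 1) ((λ.λ.0 1) (λ.λ.0 1))
  [2] λ.0 ((λ.λ.0 1) (λ.λ.0 1))
  [3] λ.0 (λ.0 (λ.λ.0 1))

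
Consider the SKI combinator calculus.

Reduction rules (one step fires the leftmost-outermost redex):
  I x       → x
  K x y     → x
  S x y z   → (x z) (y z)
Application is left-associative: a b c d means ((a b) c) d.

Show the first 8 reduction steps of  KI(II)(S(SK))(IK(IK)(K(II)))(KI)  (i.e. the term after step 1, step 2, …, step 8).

  start: KI(II)(S(SK))(IK(IK)(K(II)))(KI)
  [1] I(S(SK))(IK(IK)(K(II)))(KI)
  [2] S(SK)(IK(IK)(K(II)))(KI)
  [3] SK(KI)(IK(IK)(K(II))(KI))
  [4] K(IK(IK)(K(II))(KI))(KI(IK(IK)(K(II))(KI)))
  [5] IK(IK)(K(II))(KI)
  [6] K(IK)(K(II))(KI)
  [7] IK(KI)
  [8] K(KI)

Answer: after 8 steps: K(KI)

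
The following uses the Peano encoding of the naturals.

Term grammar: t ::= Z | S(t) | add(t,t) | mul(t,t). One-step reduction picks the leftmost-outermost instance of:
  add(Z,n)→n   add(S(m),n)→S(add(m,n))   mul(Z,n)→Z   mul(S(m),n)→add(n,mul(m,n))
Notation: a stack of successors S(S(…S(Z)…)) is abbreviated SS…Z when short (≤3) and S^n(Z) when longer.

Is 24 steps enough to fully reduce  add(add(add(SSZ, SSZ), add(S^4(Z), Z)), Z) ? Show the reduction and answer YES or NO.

Answer: YES — reaches normal form S^8(Z) in 22 ≤ 24 steps

Working:
  start: add(add(add(SSZ, SSZ), add(S^4(Z), Z)), Z)
  →1  add(add(S(add(SZ, SSZ)), add(S^4(Z), Z)), Z)
  →2  add(S(add(add(SZ, SSZ), add(S^4(Z), Z))), Z)
  →3  S(add(add(add(SZ, SSZ), add(S^4(Z), Z)), Z))
  →4  S(add(add(S(add(Z, SSZ)), add(S^4(Z), Z)), Z))
  →5  S(add(S(add(add(Z, SSZ), add(S^4(Z), Z))), Z))
  →6  S(S(add(add(add(Z, SSZ), add(S^4(Z), Z)), Z)))
  →7  S(S(add(add(SSZ, add(S^4(Z), Z)), Z)))
  →8  S(S(add(S(add(SZ, add(S^4(Z), Z))), Z)))
  →9  S(S(S(add(add(SZ, add(S^4(Z), Z)), Z))))
  →10  S(S(S(add(S(add(Z, add(S^4(Z), Z))), Z))))
  →11  S(S(S(S(add(add(Z, add(S^4(Z), Z)), Z)))))
  →12  S(S(S(S(add(add(S^4(Z), Z), Z)))))
  →13  S(S(S(S(add(S(add(SSSZ, Z)), Z)))))
  →14  S(S(S(S(S(add(add(SSSZ, Z), Z))))))
  →15  S(S(S(S(S(add(S(add(SSZ, Z)), Z))))))
  →16  S(S(S(S(S(S(add(add(SSZ, Z), Z)))))))
  →17  S(S(S(S(S(S(add(S(add(SZ, Z)), Z)))))))
  →18  S(S(S(S(S(S(S(add(add(SZ, Z), Z))))))))
  →19  S(S(S(S(S(S(S(add(S(add(Z, Z)), Z))))))))
  →20  S(S(S(S(S(S(S(S(add(add(Z, Z), Z)))))))))
  →21  S(S(S(S(S(S(S(S(add(Z, Z)))))))))
  →22  S^8(Z)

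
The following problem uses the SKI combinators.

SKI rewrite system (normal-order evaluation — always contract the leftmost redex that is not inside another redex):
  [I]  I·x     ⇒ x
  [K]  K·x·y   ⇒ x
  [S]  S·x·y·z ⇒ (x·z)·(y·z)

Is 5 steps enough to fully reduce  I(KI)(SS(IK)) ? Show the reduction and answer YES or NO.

Answer: YES — reaches normal form I in 2 ≤ 5 steps

Working:
  start: I(KI)(SS(IK))
  →1  KI(SS(IK))
  →2  I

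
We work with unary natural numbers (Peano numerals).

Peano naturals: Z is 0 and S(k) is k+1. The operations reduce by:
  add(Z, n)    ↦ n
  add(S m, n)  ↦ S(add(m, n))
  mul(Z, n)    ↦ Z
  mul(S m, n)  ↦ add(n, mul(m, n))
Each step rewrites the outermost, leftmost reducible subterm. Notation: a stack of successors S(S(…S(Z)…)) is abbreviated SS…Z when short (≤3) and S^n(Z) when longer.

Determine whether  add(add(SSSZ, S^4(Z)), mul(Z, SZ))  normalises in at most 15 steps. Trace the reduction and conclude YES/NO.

  start: add(add(SSSZ, S^4(Z)), mul(Z, SZ))
  step 1: add(S(add(SSZ, S^4(Z))), mul(Z, SZ))
  step 2: S(add(add(SSZ, S^4(Z)), mul(Z, SZ)))
  step 3: S(add(S(add(SZ, S^4(Z))), mul(Z, SZ)))
  step 4: S(S(add(add(SZ, S^4(Z)), mul(Z, SZ))))
  step 5: S(S(add(S(add(Z, S^4(Z))), mul(Z, SZ))))
  step 6: S(S(S(add(add(Z, S^4(Z)), mul(Z, SZ)))))
  step 7: S(S(S(add(S^4(Z), mul(Z, SZ)))))
  step 8: S(S(S(S(add(SSSZ, mul(Z, SZ))))))
  step 9: S(S(S(S(S(add(SSZ, mul(Z, SZ)))))))
  step 10: S(S(S(S(S(S(add(SZ, mul(Z, SZ))))))))
  step 11: S(S(S(S(S(S(S(add(Z, mul(Z, SZ)))))))))
  step 12: S(S(S(S(S(S(S(mul(Z, SZ))))))))
  step 13: S^7(Z)

Answer: YES — reaches normal form S^7(Z) in 13 ≤ 15 steps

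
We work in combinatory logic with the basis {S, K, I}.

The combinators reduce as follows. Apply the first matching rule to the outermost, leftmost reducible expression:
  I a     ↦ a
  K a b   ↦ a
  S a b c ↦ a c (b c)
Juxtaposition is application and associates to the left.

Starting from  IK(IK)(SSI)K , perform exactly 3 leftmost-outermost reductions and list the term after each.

  start: IK(IK)(SSI)K
  [1] K(IK)(SSI)K
  [2] IKK
  [3] KK

Answer: after 3 steps: KK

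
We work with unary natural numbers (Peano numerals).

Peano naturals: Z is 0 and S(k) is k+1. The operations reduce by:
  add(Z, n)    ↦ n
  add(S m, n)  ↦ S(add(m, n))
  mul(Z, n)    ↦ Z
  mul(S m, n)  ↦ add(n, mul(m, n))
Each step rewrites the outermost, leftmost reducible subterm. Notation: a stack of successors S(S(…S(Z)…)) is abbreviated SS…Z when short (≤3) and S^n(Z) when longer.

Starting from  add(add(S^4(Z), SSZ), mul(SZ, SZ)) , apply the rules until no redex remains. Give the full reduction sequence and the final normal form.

Answer: normal form = S^7(Z)  (in 16 steps)

Working:
  start: add(add(S^4(Z), SSZ), mul(SZ, SZ))
  step 1: add(S(add(SSSZ, SSZ)), mul(SZ, SZ))
  step 2: S(add(add(SSSZ, SSZ), mul(SZ, SZ)))
  step 3: S(add(S(add(SSZ, SSZ)), mul(SZ, SZ)))
  step 4: S(S(add(add(SSZ, SSZ), mul(SZ, SZ))))
  step 5: S(S(add(S(add(SZ, SSZ)), mul(SZ, SZ))))
  step 6: S(S(S(add(add(SZ, SSZ), mul(SZ, SZ)))))
  step 7: S(S(S(add(S(add(Z, SSZ)), mul(SZ, SZ)))))
  step 8: S(S(S(S(add(add(Z, SSZ), mul(SZ, SZ))))))
  step 9: S(S(S(S(add(SSZ, mul(SZ, SZ))))))
  step 10: S(S(S(S(S(add(SZ, mul(SZ, SZ)))))))
  step 11: S(S(S(S(S(S(add(Z, mul(SZ, SZ))))))))
  step 12: S(S(S(S(S(S(mul(SZ, SZ)))))))
  step 13: S(S(S(S(S(S(add(SZ, mul(Z, SZ))))))))
  step 14: S(S(S(S(S(S(S(add(Z, mul(Z, SZ)))))))))
  step 15: S(S(S(S(S(S(S(mul(Z, SZ))))))))
  step 16: S^7(Z)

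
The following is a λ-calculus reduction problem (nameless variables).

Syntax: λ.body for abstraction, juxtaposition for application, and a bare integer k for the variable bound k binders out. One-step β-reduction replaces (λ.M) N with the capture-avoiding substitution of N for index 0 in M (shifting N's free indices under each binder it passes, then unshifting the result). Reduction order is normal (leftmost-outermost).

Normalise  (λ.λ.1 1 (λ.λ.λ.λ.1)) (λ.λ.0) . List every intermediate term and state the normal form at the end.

Answer: normal form = λ.λ.λ.λ.λ.1  (in 3 steps)

Working:
  start: (λ.λ.1 1 (λ.λ.λ.λ.1)) (λ.λ.0)
  →1  λ.(λ.λ.0) (λ.λ.0) (λ.λ.λ.λ.1)
  →2  λ.(λ.0) (λ.λ.λ.λ.1)
  →3  λ.λ.λ.λ.λ.1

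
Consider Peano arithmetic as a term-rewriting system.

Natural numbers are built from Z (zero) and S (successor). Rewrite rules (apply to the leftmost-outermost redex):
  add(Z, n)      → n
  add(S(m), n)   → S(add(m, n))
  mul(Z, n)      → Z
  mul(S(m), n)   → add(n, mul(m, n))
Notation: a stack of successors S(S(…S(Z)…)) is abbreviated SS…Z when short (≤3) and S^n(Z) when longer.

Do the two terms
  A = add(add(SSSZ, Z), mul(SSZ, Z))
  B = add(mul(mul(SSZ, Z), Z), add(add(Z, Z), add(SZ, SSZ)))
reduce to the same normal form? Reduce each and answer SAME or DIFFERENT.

Answer: SAME — A ⇓ SSSZ, B ⇓ SSSZ

Working:
Term A:
  start: add(add(SSSZ, Z), mul(SSZ, Z))
  step 1: add(S(add(SSZ, Z)), mul(SSZ, Z))
  step 2: S(add(add(SSZ, Z), mul(SSZ, Z)))
  step 3: S(add(S(add(SZ, Z)), mul(SSZ, Z)))
  step 4: S(S(add(add(SZ, Z), mul(SSZ, Z))))
  step 5: S(S(add(S(add(Z, Z)), mul(SSZ, Z))))
  step 6: S(S(S(add(add(Z, Z), mul(SSZ, Z)))))
  step 7: S(S(S(add(Z, mul(SSZ, Z)))))
  step 8: S(S(S(mul(SSZ, Z))))
  step 9: S(S(S(add(Z, mul(SZ, Z)))))
  step 10: S(S(S(mul(SZ, Z))))
  step 11: S(S(S(add(Z, mul(Z, Z)))))
  step 12: S(S(S(mul(Z, Z))))
  step 13: SSSZ

Term B:
  start: add(mul(mul(SSZ, Z), Z), add(add(Z, Z), add(SZ, SSZ)))
  step 1: add(mul(add(Z, mul(SZ, Z)), Z), add(add(Z, Z), add(SZ, SSZ)))
  step 2: add(mul(mul(SZ, Z), Z), add(add(Z, Z), add(SZ, SSZ)))
  step 3: add(mul(add(Z, mul(Z, Z)), Z), add(add(Z, Z), add(SZ, SSZ)))
  step 4: add(mul(mul(Z, Z), Z), add(add(Z, Z), add(SZ, SSZ)))
  step 5: add(mul(Z, Z), add(add(Z, Z), add(SZ, SSZ)))
  step 6: add(Z, add(add(Z, Z), add(SZ, SSZ)))
  step 7: add(add(Z, Z), add(SZ, SSZ))
  step 8: add(Z, add(SZ, SSZ))
  step 9: add(SZ, SSZ)
  step 10: S(add(Z, SSZ))
  step 11: SSSZ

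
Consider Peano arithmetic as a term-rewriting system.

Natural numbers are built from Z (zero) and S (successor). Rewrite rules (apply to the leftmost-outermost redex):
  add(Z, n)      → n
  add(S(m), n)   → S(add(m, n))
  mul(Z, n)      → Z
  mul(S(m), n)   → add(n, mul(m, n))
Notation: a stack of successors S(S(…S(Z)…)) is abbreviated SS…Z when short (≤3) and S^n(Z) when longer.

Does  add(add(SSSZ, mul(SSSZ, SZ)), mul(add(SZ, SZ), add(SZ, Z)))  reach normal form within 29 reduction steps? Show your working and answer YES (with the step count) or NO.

Answer: NO — after 29 steps the term is S(S(S(S(S(S(S(add(add(SZ, Z), mul(Z, add(SZ, Z)))))))))), not yet normal

Reduction:
  start: add(add(SSSZ, mul(SSSZ, SZ)), mul(add(SZ, SZ), add(SZ, Z)))
  [1] add(S(add(SSZ, mul(SSSZ, SZ))), mul(add(SZ, SZ), add(SZ, Z)))
  [2] S(add(add(SSZ, mul(SSSZ, SZ)), mul(add(SZ, SZ), add(SZ, Z))))
  [3] S(add(S(add(SZ, mul(SSSZ, SZ))), mul(add(SZ, SZ), add(SZ, Z))))
  [4] S(S(add(add(SZ, mul(SSSZ, SZ)), mul(add(SZ, SZ), add(SZ, Z)))))
  [5] S(S(add(S(add(Z, mul(SSSZ, SZ))), mul(add(SZ, SZ), add(SZ, Z)))))
  [6] S(S(S(add(add(Z, mul(SSSZ, SZ)), mul(add(SZ, SZ), add(SZ, Z))))))
  [7] S(S(S(add(mul(SSSZ, SZ), mul(add(SZ, SZ), add(SZ, Z))))))
  [8] S(S(S(add(add(SZ, mul(SSZ, SZ)), mul(add(SZ, SZ), add(SZ, Z))))))
  [9] S(S(S(add(S(add(Z, mul(SSZ, SZ))), mul(add(SZ, SZ), add(SZ, Z))))))
  [10] S(S(S(S(add(add(Z, mul(SSZ, SZ)), mul(add(SZ, SZ), add(SZ, Z)))))))
  [11] S(S(S(S(add(mul(SSZ, SZ), mul(add(SZ, SZ), add(SZ, Z)))))))
  [12] S(S(S(S(add(add(SZ, mul(SZ, SZ)), mul(add(SZ, SZ), add(SZ, Z)))))))
  [13] S(S(S(S(add(S(add(Z, mul(SZ, SZ))), mul(add(SZ, SZ), add(SZ, Z)))))))
  [14] S(S(S(S(S(add(add(Z, mul(SZ, SZ)), mul(add(SZ, SZ), add(SZ, Z))))))))
  [15] S(S(S(S(S(add(mul(SZ, SZ), mul(add(SZ, SZ), add(SZ, Z))))))))
  [16] S(S(S(S(S(add(add(SZ, mul(Z, SZ)), mul(add(SZ, SZ), add(SZ, Z))))))))
  [17] S(S(S(S(S(add(S(add(Z, mul(Z, SZ))), mul(add(SZ, SZ), add(SZ, Z))))))))
  [18] S(S(S(S(S(S(add(add(Z, mul(Z, SZ)), mul(add(SZ, SZ), add(SZ, Z)))))))))
  [19] S(S(S(S(S(S(add(mul(Z, SZ), mul(add(SZ, SZ), add(SZ, Z)))))))))
  [20] S(S(S(S(S(S(add(Z, mul(add(SZ, SZ), add(SZ, Z)))))))))
  [21] S(S(S(S(S(S(mul(add(SZ, SZ), add(SZ, Z))))))))
  [22] S(S(S(S(S(S(mul(S(add(Z, SZ)), add(SZ, Z))))))))
  [23] S(S(S(S(S(S(add(add(SZ, Z), mul(add(Z, SZ), add(SZ, Z)))))))))
  [24] S(S(S(S(S(S(add(S(add(Z, Z)), mul(add(Z, SZ), add(SZ, Z)))))))))
  [25] S(S(S(S(S(S(S(add(add(Z, Z), mul(add(Z, SZ), add(SZ, Z))))))))))
  [26] S(S(S(S(S(S(S(add(Z, mul(add(Z, SZ), add(SZ, Z))))))))))
  [27] S(S(S(S(S(S(S(mul(add(Z, SZ), add(SZ, Z)))))))))
  [28] S(S(S(S(S(S(S(mul(SZ, add(SZ, Z)))))))))
  [29] S(S(S(S(S(S(S(add(add(SZ, Z), mul(Z, add(SZ, Z))))))))))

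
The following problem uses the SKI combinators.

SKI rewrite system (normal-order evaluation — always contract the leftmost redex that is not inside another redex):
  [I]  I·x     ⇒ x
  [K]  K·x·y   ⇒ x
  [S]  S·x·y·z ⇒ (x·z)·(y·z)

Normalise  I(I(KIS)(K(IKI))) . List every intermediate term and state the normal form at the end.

  start: I(I(KIS)(K(IKI)))
  step 1: I(KIS)(K(IKI))
  step 2: KIS(K(IKI))
  step 3: I(K(IKI))
  step 4: K(IKI)
  step 5: K(KI)

Answer: normal form = K(KI)  (in 5 steps)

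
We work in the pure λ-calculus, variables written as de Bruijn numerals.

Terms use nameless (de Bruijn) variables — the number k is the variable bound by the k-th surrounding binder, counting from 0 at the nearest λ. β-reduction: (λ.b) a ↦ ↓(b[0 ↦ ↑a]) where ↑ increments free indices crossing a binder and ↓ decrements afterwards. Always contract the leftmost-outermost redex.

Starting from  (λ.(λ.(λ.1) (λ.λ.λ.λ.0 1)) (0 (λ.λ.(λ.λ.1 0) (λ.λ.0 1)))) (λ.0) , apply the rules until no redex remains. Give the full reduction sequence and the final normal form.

  start: (λ.(λ.(λ.1) (λ.λ.λ.λ.0 1)) (0 (λ.λ.(λ.λ.1 0) (λ.λ.0 1)))) (λ.0)
  →1  (λ.(λ.1) (λ.λ.λ.λ.0 1)) ((λ.0) (λ.λ.(λ.λ.1 0) (λ.λ.0 1)))
  →2  (λ.(λ.0) (λ.λ.(λ.λ.1 0) (λ.λ.0 1))) (λ.λ.λ.λ.0 1)
  →3  (λ.0) (λ.λ.(λ.λ.1 0) (λ.λ.0 1))
  →4  λ.λ.(λ.λ.1 0) (λ.λ.0 1)
  →5  λ.λ.λ.(λ.λ.0 1) 0
  →6  λ.λ.λ.λ.0 1

Answer: normal form = λ.λ.λ.λ.0 1  (in 6 steps)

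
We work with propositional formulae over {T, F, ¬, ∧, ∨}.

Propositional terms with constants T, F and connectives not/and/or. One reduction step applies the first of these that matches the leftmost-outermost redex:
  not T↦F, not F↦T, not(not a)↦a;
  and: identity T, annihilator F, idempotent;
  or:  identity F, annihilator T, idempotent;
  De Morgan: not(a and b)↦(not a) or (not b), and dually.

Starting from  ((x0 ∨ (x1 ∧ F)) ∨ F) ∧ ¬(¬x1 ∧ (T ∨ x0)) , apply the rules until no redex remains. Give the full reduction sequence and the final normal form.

  start: ((x0 ∨ (x1 ∧ F)) ∨ F) ∧ ¬(¬x1 ∧ (T ∨ x0))
  →1  (x0 ∨ (x1 ∧ F)) ∧ ¬(¬x1 ∧ (T ∨ x0))
  →2  (x0 ∨ F) ∧ ¬(¬x1 ∧ (T ∨ x0))
  →3  x0 ∧ ¬(¬x1 ∧ (T ∨ x0))
  →4  x0 ∧ (¬¬x1 ∨ ¬(T ∨ x0))
  →5  x0 ∧ (x1 ∨ ¬(T ∨ x0))
  →6  x0 ∧ (x1 ∨ (¬T ∧ ¬x0))
  →7  x0 ∧ (x1 ∨ (F ∧ ¬x0))
  →8  x0 ∧ (x1 ∨ F)
  →9  x0 ∧ x1

Answer: normal form = x0 ∧ x1  (in 9 steps)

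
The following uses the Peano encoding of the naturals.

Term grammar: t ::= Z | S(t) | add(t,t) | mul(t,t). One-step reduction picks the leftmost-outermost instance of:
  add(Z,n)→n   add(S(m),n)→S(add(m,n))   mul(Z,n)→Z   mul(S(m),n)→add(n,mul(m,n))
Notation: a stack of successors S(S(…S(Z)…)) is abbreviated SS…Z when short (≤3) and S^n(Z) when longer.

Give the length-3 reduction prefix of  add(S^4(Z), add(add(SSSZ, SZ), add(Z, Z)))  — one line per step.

Answer: after 3 steps: S(S(S(add(SZ, add(add(SSSZ, SZ), add(Z, Z))))))

Derivation:
  start: add(S^4(Z), add(add(SSSZ, SZ), add(Z, Z)))
  →1  S(add(SSSZ, add(add(SSSZ, SZ), add(Z, Z))))
  →2  S(S(add(SSZ, add(add(SSSZ, SZ), add(Z, Z)))))
  →3  S(S(S(add(SZ, add(add(SSSZ, SZ), add(Z, Z))))))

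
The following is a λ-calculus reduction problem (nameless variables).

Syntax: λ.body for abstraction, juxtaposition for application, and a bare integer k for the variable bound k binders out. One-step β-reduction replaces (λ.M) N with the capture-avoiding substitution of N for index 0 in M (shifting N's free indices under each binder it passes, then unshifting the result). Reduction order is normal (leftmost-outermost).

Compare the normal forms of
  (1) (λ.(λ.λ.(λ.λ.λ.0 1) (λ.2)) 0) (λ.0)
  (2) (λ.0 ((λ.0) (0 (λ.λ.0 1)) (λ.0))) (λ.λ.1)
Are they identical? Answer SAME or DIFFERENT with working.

Answer: SAME — A ⇓ λ.λ.λ.0 1, B ⇓ λ.λ.λ.0 1

Derivation:
Term A:
  start: (λ.(λ.λ.(λ.λ.λ.0 1) (λ.2)) 0) (λ.0)
  →1  (λ.λ.(λ.λ.λ.0 1) (λ.2)) (λ.0)
  →2  λ.(λ.λ.λ.0 1) (λ.λ.0)
  →3  λ.λ.λ.0 1

Term B:
  start: (λ.0 ((λ.0) (0 (λ.λ.0 1)) (λ.0))) (λ.λ.1)
  →1  (λ.λ.1) ((λ.0) ((λ.λ.1) (λ.λ.0 1)) (λ.0))
  →2  λ.(λ.0) ((λ.λ.1) (λ.λ.0 1)) (λ.0)
  →3  λ.(λ.λ.1) (λ.λ.0 1) (λ.0)
  →4  λ.(λ.λ.λ.0 1) (λ.0)
  →5  λ.λ.λ.0 1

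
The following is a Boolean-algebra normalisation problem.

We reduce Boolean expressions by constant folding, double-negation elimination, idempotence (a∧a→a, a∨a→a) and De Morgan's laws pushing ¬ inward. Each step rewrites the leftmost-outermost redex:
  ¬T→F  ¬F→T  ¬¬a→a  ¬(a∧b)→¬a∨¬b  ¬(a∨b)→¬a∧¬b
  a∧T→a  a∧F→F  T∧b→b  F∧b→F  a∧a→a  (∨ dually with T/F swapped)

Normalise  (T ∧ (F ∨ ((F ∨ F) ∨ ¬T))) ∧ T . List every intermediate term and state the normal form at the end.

Answer: normal form = F  (in 6 steps)

Derivation:
  start: (T ∧ (F ∨ ((F ∨ F) ∨ ¬T))) ∧ T
  step 1: T ∧ (F ∨ ((F ∨ F) ∨ ¬T))
  step 2: F ∨ ((F ∨ F) ∨ ¬T)
  step 3: (F ∨ F) ∨ ¬T
  step 4: F ∨ ¬T
  step 5: ¬T
  step 6: F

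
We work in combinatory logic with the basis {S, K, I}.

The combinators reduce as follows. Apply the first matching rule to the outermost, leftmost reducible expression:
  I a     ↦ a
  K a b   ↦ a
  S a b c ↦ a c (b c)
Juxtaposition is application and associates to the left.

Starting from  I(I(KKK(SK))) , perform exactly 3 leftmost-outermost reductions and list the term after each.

Answer: after 3 steps: K(SK)

Derivation:
  start: I(I(KKK(SK)))
  →1  I(KKK(SK))
  →2  KKK(SK)
  →3  K(SK)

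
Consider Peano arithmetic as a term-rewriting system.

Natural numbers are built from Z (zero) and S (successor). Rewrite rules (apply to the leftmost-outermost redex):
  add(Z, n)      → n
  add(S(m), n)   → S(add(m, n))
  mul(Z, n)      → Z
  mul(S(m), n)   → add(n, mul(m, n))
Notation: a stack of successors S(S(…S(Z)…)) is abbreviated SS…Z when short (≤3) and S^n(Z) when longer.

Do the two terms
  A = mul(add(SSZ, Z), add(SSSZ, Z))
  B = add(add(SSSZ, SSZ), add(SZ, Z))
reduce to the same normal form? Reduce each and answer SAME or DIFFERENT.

Answer: SAME — A ⇓ S^6(Z), B ⇓ S^6(Z)

Derivation:
Term A:
  start: mul(add(SSZ, Z), add(SSSZ, Z))
  [1] mul(S(add(SZ, Z)), add(SSSZ, Z))
  [2] add(add(SSSZ, Z), mul(add(SZ, Z), add(SSSZ, Z)))
  [3] add(S(add(SSZ, Z)), mul(add(SZ, Z), add(SSSZ, Z)))
  [4] S(add(add(SSZ, Z), mul(add(SZ, Z), add(SSSZ, Z))))
  [5] S(add(S(add(SZ, Z)), mul(add(SZ, Z), add(SSSZ, Z))))
  [6] S(S(add(add(SZ, Z), mul(add(SZ, Z), add(SSSZ, Z)))))
  [7] S(S(add(S(add(Z, Z)), mul(add(SZ, Z), add(SSSZ, Z)))))
  [8] S(S(S(add(add(Z, Z), mul(add(SZ, Z), add(SSSZ, Z))))))
  [9] S(S(S(add(Z, mul(add(SZ, Z), add(SSSZ, Z))))))
  [10] S(S(S(mul(add(SZ, Z), add(SSSZ, Z)))))
  [11] S(S(S(mul(S(add(Z, Z)), add(SSSZ, Z)))))
  [12] S(S(S(add(add(SSSZ, Z), mul(add(Z, Z), add(SSSZ, Z))))))
  [13] S(S(S(add(S(add(SSZ, Z)), mul(add(Z, Z), add(SSSZ, Z))))))
  [14] S(S(S(S(add(add(SSZ, Z), mul(add(Z, Z), add(SSSZ, Z)))))))
  [15] S(S(S(S(add(S(add(SZ, Z)), mul(add(Z, Z), add(SSSZ, Z)))))))
  [16] S(S(S(S(S(add(add(SZ, Z), mul(add(Z, Z), add(SSSZ, Z))))))))
  [17] S(S(S(S(S(add(S(add(Z, Z)), mul(add(Z, Z), add(SSSZ, Z))))))))
  [18] S(S(S(S(S(S(add(add(Z, Z), mul(add(Z, Z), add(SSSZ, Z)))))))))
  [19] S(S(S(S(S(S(add(Z, mul(add(Z, Z), add(SSSZ, Z)))))))))
  [20] S(S(S(S(S(S(mul(add(Z, Z), add(SSSZ, Z))))))))
  [21] S(S(S(S(S(S(mul(Z, add(SSSZ, Z))))))))
  [22] S^6(Z)

Term B:
  start: add(add(SSSZ, SSZ), add(SZ, Z))
  [1] add(S(add(SSZ, SSZ)), add(SZ, Z))
  [2] S(add(add(SSZ, SSZ), add(SZ, Z)))
  [3] S(add(S(add(SZ, SSZ)), add(SZ, Z)))
  [4] S(S(add(add(SZ, SSZ), add(SZ, Z))))
  [5] S(S(add(S(add(Z, SSZ)), add(SZ, Z))))
  [6] S(S(S(add(add(Z, SSZ), add(SZ, Z)))))
  [7] S(S(S(add(SSZ, add(SZ, Z)))))
  [8] S(S(S(S(add(SZ, add(SZ, Z))))))
  [9] S(S(S(S(S(add(Z, add(SZ, Z)))))))
  [10] S(S(S(S(S(add(SZ, Z))))))
  [11] S(S(S(S(S(S(add(Z, Z)))))))
  [12] S^6(Z)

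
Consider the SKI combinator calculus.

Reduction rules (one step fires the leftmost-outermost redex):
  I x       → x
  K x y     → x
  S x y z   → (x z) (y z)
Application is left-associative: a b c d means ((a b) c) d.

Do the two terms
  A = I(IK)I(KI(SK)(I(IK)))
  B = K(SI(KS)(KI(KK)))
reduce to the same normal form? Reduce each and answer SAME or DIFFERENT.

Term A:
  start: I(IK)I(KI(SK)(I(IK)))
  step 1: IKI(KI(SK)(I(IK)))
  step 2: KI(KI(SK)(I(IK)))
  step 3: I

Term B:
  start: K(SI(KS)(KI(KK)))
  step 1: K(I(KI(KK))(KS(KI(KK))))
  step 2: K(KI(KK)(KS(KI(KK))))
  step 3: K(I(KS(KI(KK))))
  step 4: K(KS(KI(KK)))
  step 5: KS

Answer: DIFFERENT — A ⇓ I, B ⇓ KS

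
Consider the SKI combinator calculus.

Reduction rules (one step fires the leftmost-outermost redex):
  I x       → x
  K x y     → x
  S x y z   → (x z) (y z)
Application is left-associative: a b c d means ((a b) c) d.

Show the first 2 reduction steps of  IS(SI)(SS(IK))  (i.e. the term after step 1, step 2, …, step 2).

  start: IS(SI)(SS(IK))
  →1  S(SI)(SS(IK))
  →2  S(SI)(SSK)

Answer: after 2 steps: S(SI)(SSK)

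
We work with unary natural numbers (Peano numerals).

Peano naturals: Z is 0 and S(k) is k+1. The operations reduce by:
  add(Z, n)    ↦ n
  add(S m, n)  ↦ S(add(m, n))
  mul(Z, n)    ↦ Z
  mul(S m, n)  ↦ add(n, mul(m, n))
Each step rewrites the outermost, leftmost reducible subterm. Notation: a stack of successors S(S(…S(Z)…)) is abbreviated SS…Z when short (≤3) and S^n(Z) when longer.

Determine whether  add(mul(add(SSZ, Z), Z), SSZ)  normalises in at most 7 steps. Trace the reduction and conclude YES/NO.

Answer: NO — after 7 steps the term is add(mul(Z, Z), SSZ), not yet normal

Working:
  start: add(mul(add(SSZ, Z), Z), SSZ)
  [1] add(mul(S(add(SZ, Z)), Z), SSZ)
  [2] add(add(Z, mul(add(SZ, Z), Z)), SSZ)
  [3] add(mul(add(SZ, Z), Z), SSZ)
  [4] add(mul(S(add(Z, Z)), Z), SSZ)
  [5] add(add(Z, mul(add(Z, Z), Z)), SSZ)
  [6] add(mul(add(Z, Z), Z), SSZ)
  [7] add(mul(Z, Z), SSZ)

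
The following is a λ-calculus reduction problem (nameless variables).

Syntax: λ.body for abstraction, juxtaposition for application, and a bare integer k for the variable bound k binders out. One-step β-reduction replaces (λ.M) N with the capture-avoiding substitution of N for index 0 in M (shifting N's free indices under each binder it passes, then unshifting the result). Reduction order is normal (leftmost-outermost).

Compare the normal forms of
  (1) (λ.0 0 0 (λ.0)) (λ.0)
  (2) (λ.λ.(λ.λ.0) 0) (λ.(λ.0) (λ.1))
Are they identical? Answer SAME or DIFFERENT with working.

Term A:
  start: (λ.0 0 0 (λ.0)) (λ.0)
  [1] (λ.0) (λ.0) (λ.0) (λ.0)
  [2] (λ.0) (λ.0) (λ.0)
  [3] (λ.0) (λ.0)
  [4] λ.0

Term B:
  start: (λ.λ.(λ.λ.0) 0) (λ.(λ.0) (λ.1))
  [1] λ.(λ.λ.0) 0
  [2] λ.λ.0

Answer: DIFFERENT — A ⇓ λ.0, B ⇓ λ.λ.0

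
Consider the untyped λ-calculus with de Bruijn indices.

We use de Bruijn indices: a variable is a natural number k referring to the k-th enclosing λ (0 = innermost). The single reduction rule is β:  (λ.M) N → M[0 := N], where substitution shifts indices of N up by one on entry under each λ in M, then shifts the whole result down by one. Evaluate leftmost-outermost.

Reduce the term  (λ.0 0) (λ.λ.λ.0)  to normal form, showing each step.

Answer: normal form = λ.λ.0  (in 2 steps)

Working:
  start: (λ.0 0) (λ.λ.λ.0)
  step 1: (λ.λ.λ.0) (λ.λ.λ.0)
  step 2: λ.λ.0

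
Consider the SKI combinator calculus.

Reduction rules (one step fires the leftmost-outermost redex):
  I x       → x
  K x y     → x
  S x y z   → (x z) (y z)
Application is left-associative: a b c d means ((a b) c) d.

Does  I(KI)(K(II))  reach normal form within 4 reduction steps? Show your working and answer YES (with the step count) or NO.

  start: I(KI)(K(II))
  [1] KI(K(II))
  [2] I

Answer: YES — reaches normal form I in 2 ≤ 4 steps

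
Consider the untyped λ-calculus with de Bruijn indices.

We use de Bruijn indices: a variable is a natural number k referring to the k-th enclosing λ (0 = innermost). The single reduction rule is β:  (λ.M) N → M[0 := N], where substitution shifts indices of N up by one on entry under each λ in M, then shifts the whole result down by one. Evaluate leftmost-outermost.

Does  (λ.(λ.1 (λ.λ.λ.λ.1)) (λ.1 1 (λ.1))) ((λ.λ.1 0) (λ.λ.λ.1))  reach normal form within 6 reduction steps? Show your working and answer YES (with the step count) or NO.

  start: (λ.(λ.1 (λ.λ.λ.λ.1)) (λ.1 1 (λ.1))) ((λ.λ.1 0) (λ.λ.λ.1))
  [1] (λ.(λ.λ.1 0) (λ.λ.λ.1) (λ.λ.λ.λ.1)) (λ.(λ.λ.1 0) (λ.λ.λ.1) ((λ.λ.1 0) (λ.λ.λ.1)) (λ.1))
  [2] (λ.λ.1 0) (λ.λ.λ.1) (λ.λ.λ.λ.1)
  [3] (λ.(λ.λ.λ.1) 0) (λ.λ.λ.λ.1)
  [4] (λ.λ.λ.1) (λ.λ.λ.λ.1)
  [5] λ.λ.1

Answer: YES — reaches normal form λ.λ.1 in 5 ≤ 6 steps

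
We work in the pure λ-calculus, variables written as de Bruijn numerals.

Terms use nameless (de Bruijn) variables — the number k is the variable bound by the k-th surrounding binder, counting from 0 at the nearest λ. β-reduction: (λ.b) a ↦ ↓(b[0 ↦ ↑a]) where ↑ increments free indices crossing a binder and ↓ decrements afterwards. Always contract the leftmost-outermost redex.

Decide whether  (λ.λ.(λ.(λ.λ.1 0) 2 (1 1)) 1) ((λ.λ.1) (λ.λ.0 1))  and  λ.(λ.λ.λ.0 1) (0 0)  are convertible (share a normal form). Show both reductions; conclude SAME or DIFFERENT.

Term A:
  start: (λ.λ.(λ.(λ.λ.1 0) 2 (1 1)) 1) ((λ.λ.1) (λ.λ.0 1))
  step 1: λ.(λ.(λ.λ.1 0) ((λ.λ.1) (λ.λ.0 1)) (1 1)) ((λ.λ.1) (λ.λ.0 1))
  step 2: λ.(λ.λ.1 0) ((λ.λ.1) (λ.λ.0 1)) (0 0)
  step 3: λ.(λ.(λ.λ.1) (λ.λ.0 1) 0) (0 0)
  step 4: λ.(λ.λ.1) (λ.λ.0 1) (0 0)
  step 5: λ.(λ.λ.λ.0 1) (0 0)
  step 6: λ.λ.λ.0 1

Term B:
  start: λ.(λ.λ.λ.0 1) (0 0)
  step 1: λ.λ.λ.0 1

Answer: SAME — A ⇓ λ.λ.λ.0 1, B ⇓ λ.λ.λ.0 1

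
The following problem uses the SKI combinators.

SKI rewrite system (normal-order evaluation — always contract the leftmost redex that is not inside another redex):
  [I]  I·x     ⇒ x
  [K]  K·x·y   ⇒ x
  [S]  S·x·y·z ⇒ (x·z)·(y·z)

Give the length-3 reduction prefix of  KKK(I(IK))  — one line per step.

  start: KKK(I(IK))
  step 1: K(I(IK))
  step 2: K(IK)
  step 3: KK

Answer: after 3 steps: KK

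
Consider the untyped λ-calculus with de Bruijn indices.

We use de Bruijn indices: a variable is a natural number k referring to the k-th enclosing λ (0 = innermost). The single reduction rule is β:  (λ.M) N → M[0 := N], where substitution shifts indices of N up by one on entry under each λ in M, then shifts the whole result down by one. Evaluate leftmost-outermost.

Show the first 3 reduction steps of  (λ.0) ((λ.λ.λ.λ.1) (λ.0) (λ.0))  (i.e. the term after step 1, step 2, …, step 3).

Answer: after 3 steps: λ.λ.1

Reduction:
  start: (λ.0) ((λ.λ.λ.λ.1) (λ.0) (λ.0))
  →1  (λ.λ.λ.λ.1) (λ.0) (λ.0)
  →2  (λ.λ.λ.1) (λ.0)
  →3  λ.λ.1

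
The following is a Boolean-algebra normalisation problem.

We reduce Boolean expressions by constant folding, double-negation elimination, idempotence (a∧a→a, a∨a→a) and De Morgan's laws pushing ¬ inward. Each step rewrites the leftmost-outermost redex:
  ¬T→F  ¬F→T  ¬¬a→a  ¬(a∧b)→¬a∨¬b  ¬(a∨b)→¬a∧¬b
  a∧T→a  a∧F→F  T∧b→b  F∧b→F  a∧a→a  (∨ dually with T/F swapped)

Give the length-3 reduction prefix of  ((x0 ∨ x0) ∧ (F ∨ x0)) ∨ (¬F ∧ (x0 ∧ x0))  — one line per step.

  start: ((x0 ∨ x0) ∧ (F ∨ x0)) ∨ (¬F ∧ (x0 ∧ x0))
  →1  (x0 ∧ (F ∨ x0)) ∨ (¬F ∧ (x0 ∧ x0))
  →2  (x0 ∧ x0) ∨ (¬F ∧ (x0 ∧ x0))
  →3  x0 ∨ (¬F ∧ (x0 ∧ x0))

Answer: after 3 steps: x0 ∨ (¬F ∧ (x0 ∧ x0))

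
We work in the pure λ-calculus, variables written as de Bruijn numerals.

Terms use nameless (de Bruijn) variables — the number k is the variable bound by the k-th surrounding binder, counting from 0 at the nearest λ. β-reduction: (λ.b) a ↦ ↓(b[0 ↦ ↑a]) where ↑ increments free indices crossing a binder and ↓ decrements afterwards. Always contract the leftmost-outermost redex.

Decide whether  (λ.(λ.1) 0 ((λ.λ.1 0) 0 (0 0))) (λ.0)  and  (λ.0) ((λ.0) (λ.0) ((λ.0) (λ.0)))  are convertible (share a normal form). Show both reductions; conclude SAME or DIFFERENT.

Term A:
  start: (λ.(λ.1) 0 ((λ.λ.1 0) 0 (0 0))) (λ.0)
  [1] (λ.λ.0) (λ.0) ((λ.λ.1 0) (λ.0) ((λ.0) (λ.0)))
  [2] (λ.0) ((λ.λ.1 0) (λ.0) ((λ.0) (λ.0)))
  [3] (λ.λ.1 0) (λ.0) ((λ.0) (λ.0))
  [4] (λ.(λ.0) 0) ((λ.0) (λ.0))
  [5] (λ.0) ((λ.0) (λ.0))
  [6] (λ.0) (λ.0)
  [7] λ.0

Term B:
  start: (λ.0) ((λ.0) (λ.0) ((λ.0) (λ.0)))
  [1] (λ.0) (λ.0) ((λ.0) (λ.0))
  [2] (λ.0) ((λ.0) (λ.0))
  [3] (λ.0) (λ.0)
  [4] λ.0

Answer: SAME — A ⇓ λ.0, B ⇓ λ.0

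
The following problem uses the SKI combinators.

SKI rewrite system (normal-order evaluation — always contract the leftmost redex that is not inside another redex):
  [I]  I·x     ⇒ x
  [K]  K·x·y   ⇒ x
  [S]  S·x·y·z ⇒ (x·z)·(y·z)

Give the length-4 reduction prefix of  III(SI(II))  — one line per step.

  start: III(SI(II))
  step 1: II(SI(II))
  step 2: I(SI(II))
  step 3: SI(II)
  step 4: SII

Answer: after 4 steps: SII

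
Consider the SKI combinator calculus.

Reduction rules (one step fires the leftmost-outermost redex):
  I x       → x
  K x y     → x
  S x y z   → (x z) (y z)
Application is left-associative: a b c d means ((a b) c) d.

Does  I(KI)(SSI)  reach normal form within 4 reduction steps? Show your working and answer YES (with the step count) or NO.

  start: I(KI)(SSI)
  →1  KI(SSI)
  →2  I

Answer: YES — reaches normal form I in 2 ≤ 4 steps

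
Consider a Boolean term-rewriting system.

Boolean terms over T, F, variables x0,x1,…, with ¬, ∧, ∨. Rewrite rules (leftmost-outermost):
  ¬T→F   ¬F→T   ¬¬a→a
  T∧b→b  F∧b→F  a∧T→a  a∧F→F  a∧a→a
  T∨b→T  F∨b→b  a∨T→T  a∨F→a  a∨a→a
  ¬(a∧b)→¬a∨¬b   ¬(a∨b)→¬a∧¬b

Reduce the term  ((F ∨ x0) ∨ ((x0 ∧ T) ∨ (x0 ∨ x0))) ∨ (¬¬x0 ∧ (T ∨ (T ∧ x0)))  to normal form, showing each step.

  start: ((F ∨ x0) ∨ ((x0 ∧ T) ∨ (x0 ∨ x0))) ∨ (¬¬x0 ∧ (T ∨ (T ∧ x0)))
  step 1: (x0 ∨ ((x0 ∧ T) ∨ (x0 ∨ x0))) ∨ (¬¬x0 ∧ (T ∨ (T ∧ x0)))
  step 2: (x0 ∨ (x0 ∨ (x0 ∨ x0))) ∨ (¬¬x0 ∧ (T ∨ (T ∧ x0)))
  step 3: (x0 ∨ (x0 ∨ x0)) ∨ (¬¬x0 ∧ (T ∨ (T ∧ x0)))
  step 4: (x0 ∨ x0) ∨ (¬¬x0 ∧ (T ∨ (T ∧ x0)))
  step 5: x0 ∨ (¬¬x0 ∧ (T ∨ (T ∧ x0)))
  step 6: x0 ∨ (x0 ∧ (T ∨ (T ∧ x0)))
  step 7: x0 ∨ (x0 ∧ T)
  step 8: x0 ∨ x0
  step 9: x0

Answer: normal form = x0  (in 9 steps)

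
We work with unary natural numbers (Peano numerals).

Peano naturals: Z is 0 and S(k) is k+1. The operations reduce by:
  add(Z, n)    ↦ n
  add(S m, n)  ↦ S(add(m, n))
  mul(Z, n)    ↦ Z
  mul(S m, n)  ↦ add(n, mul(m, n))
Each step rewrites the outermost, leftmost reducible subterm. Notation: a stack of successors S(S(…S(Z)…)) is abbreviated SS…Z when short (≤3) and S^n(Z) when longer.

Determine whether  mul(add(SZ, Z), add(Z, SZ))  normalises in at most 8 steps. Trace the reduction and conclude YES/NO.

  start: mul(add(SZ, Z), add(Z, SZ))
  →1  mul(S(add(Z, Z)), add(Z, SZ))
  →2  add(add(Z, SZ), mul(add(Z, Z), add(Z, SZ)))
  →3  add(SZ, mul(add(Z, Z), add(Z, SZ)))
  →4  S(add(Z, mul(add(Z, Z), add(Z, SZ))))
  →5  S(mul(add(Z, Z), add(Z, SZ)))
  →6  S(mul(Z, add(Z, SZ)))
  →7  SZ

Answer: YES — reaches normal form SZ in 7 ≤ 8 steps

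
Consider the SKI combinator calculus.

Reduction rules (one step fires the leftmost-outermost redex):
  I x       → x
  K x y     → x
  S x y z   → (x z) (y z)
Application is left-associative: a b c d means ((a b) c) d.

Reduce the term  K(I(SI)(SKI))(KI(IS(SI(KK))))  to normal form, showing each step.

  start: K(I(SI)(SKI))(KI(IS(SI(KK))))
  [1] I(SI)(SKI)
  [2] SI(SKI)

Answer: normal form = SI(SKI)  (in 2 steps)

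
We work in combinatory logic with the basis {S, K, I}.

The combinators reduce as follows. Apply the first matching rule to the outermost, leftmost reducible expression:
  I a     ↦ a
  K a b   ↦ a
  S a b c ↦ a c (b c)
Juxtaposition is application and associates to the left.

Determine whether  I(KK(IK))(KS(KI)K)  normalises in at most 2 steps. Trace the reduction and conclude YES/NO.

  start: I(KK(IK))(KS(KI)K)
  →1  KK(IK)(KS(KI)K)
  →2  K(KS(KI)K)

Answer: NO — after 2 steps the term is K(KS(KI)K), not yet normal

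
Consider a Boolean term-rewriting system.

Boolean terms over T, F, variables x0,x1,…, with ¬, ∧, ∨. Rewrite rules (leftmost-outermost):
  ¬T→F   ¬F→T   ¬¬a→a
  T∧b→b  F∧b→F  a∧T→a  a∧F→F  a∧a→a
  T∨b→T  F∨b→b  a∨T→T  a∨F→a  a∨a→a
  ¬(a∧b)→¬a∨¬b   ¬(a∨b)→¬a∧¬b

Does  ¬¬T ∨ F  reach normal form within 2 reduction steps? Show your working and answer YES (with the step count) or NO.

  start: ¬¬T ∨ F
  step 1: ¬¬T
  step 2: T

Answer: YES — reaches normal form T in 2 ≤ 2 steps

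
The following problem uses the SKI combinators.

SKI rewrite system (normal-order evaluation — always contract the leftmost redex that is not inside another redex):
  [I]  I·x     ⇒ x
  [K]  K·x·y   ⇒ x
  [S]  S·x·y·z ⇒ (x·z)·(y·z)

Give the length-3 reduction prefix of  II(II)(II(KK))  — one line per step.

Answer: after 3 steps: I(II(KK))

Reduction:
  start: II(II)(II(KK))
  →1  I(II)(II(KK))
  →2  II(II(KK))
  →3  I(II(KK))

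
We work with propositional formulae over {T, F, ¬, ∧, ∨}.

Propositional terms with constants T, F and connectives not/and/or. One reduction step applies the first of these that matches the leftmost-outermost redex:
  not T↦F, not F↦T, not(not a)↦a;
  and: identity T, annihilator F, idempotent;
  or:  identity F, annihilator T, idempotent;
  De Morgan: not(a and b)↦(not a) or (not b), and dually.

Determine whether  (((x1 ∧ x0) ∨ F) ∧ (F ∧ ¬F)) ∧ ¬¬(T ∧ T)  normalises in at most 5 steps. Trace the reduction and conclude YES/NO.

Answer: YES — reaches normal form F in 4 ≤ 5 steps

Working:
  start: (((x1 ∧ x0) ∨ F) ∧ (F ∧ ¬F)) ∧ ¬¬(T ∧ T)
  [1] ((x1 ∧ x0) ∧ (F ∧ ¬F)) ∧ ¬¬(T ∧ T)
  [2] ((x1 ∧ x0) ∧ F) ∧ ¬¬(T ∧ T)
  [3] F ∧ ¬¬(T ∧ T)
  [4] F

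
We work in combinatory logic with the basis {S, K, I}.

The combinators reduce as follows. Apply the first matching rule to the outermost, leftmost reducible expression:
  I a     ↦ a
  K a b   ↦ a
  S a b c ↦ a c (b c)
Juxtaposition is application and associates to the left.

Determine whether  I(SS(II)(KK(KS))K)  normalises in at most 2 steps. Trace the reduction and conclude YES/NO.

  start: I(SS(II)(KK(KS))K)
  →1  SS(II)(KK(KS))K
  →2  S(KK(KS))(II(KK(KS)))K

Answer: NO — after 2 steps the term is S(KK(KS))(II(KK(KS)))K, not yet normal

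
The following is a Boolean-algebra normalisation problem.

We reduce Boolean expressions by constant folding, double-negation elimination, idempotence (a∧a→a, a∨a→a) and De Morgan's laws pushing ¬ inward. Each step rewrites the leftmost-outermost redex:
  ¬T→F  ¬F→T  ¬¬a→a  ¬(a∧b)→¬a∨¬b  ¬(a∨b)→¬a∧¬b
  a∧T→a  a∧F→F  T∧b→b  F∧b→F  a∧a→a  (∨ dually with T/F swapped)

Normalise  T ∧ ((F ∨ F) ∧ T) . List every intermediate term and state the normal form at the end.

Answer: normal form = F  (in 3 steps)

Working:
  start: T ∧ ((F ∨ F) ∧ T)
  →1  (F ∨ F) ∧ T
  →2  F ∨ F
  →3  F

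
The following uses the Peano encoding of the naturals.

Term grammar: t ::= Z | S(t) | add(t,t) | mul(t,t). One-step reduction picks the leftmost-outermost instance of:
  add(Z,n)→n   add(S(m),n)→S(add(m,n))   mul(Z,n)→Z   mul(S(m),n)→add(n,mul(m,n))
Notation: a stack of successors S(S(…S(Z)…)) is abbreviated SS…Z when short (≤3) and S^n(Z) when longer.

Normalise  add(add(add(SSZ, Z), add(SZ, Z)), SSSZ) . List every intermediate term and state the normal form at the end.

Answer: normal form = S^6(Z)  (in 12 steps)

Reduction:
  start: add(add(add(SSZ, Z), add(SZ, Z)), SSSZ)
  →1  add(add(S(add(SZ, Z)), add(SZ, Z)), SSSZ)
  →2  add(S(add(add(SZ, Z), add(SZ, Z))), SSSZ)
  →3  S(add(add(add(SZ, Z), add(SZ, Z)), SSSZ))
  →4  S(add(add(S(add(Z, Z)), add(SZ, Z)), SSSZ))
  →5  S(add(S(add(add(Z, Z), add(SZ, Z))), SSSZ))
  →6  S(S(add(add(add(Z, Z), add(SZ, Z)), SSSZ)))
  →7  S(S(add(add(Z, add(SZ, Z)), SSSZ)))
  →8  S(S(add(add(SZ, Z), SSSZ)))
  →9  S(S(add(S(add(Z, Z)), SSSZ)))
  →10  S(S(S(add(add(Z, Z), SSSZ))))
  →11  S(S(S(add(Z, SSSZ))))
  →12  S^6(Z)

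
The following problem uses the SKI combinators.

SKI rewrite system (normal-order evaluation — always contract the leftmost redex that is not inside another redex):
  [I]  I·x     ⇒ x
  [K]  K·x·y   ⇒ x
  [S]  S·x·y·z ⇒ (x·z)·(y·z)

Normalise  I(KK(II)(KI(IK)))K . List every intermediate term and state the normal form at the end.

Answer: normal form = I  (in 4 steps)

Working:
  start: I(KK(II)(KI(IK)))K
  [1] KK(II)(KI(IK))K
  [2] K(KI(IK))K
  [3] KI(IK)
  [4] I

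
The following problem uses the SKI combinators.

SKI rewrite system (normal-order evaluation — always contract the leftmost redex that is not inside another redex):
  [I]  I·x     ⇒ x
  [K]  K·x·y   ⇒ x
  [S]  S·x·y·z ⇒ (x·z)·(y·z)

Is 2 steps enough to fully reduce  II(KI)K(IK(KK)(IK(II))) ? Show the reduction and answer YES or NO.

  start: II(KI)K(IK(KK)(IK(II)))
  [1] I(KI)K(IK(KK)(IK(II)))
  [2] KIK(IK(KK)(IK(II)))

Answer: NO — after 2 steps the term is KIK(IK(KK)(IK(II))), not yet normal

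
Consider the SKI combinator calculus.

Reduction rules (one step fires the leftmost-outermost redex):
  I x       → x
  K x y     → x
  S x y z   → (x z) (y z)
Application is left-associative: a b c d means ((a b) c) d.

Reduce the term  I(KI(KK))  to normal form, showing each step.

Answer: normal form = I  (in 2 steps)

Derivation:
  start: I(KI(KK))
  step 1: KI(KK)
  step 2: I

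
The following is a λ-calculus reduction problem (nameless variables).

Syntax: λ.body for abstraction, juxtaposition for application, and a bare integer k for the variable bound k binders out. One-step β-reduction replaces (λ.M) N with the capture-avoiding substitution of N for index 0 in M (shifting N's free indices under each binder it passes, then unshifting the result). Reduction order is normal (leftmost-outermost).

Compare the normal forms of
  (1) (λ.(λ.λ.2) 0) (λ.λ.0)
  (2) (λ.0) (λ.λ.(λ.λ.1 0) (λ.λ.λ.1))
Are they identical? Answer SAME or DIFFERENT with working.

Term A:
  start: (λ.(λ.λ.2) 0) (λ.λ.0)
  →1  (λ.λ.λ.λ.0) (λ.λ.0)
  →2  λ.λ.λ.0

Term B:
  start: (λ.0) (λ.λ.(λ.λ.1 0) (λ.λ.λ.1))
  →1  λ.λ.(λ.λ.1 0) (λ.λ.λ.1)
  →2  λ.λ.λ.(λ.λ.λ.1) 0
  →3  λ.λ.λ.λ.λ.1

Answer: DIFFERENT — A ⇓ λ.λ.λ.0, B ⇓ λ.λ.λ.λ.λ.1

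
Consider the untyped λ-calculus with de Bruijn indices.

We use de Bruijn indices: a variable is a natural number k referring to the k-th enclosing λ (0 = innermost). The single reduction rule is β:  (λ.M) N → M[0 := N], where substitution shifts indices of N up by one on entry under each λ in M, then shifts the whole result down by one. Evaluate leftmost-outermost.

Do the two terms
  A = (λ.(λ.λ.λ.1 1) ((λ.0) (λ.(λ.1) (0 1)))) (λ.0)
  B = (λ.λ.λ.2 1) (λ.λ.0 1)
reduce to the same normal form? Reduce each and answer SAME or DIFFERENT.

Answer: DIFFERENT — A ⇓ λ.λ.1 1, B ⇓ λ.λ.λ.0 2

Reduction:
Term A:
  start: (λ.(λ.λ.λ.1 1) ((λ.0) (λ.(λ.1) (0 1)))) (λ.0)
  [1] (λ.λ.λ.1 1) ((λ.0) (λ.(λ.1) (0 (λ.0))))
  [2] λ.λ.1 1

Term B:
  start: (λ.λ.λ.2 1) (λ.λ.0 1)
  [1] λ.λ.(λ.λ.0 1) 1
  [2] λ.λ.λ.0 2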